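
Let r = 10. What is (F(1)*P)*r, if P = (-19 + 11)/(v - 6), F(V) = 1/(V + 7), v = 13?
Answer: -10/7 ≈ -1.4286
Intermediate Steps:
F(V) = 1/(7 + V)
P = -8/7 (P = (-19 + 11)/(13 - 6) = -8/7 ≈ -1.1429)
(F(1)*P)*r = (-8/7/(7 + 1))*10 = (-8/7/8)*10 = ((1/8)*(-8/7))*10 = -1/7*10 = -10/7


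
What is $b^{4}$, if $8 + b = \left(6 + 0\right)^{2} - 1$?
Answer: $531441$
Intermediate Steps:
$b = 27$ ($b = -8 + \left(\left(6 + 0\right)^{2} - 1\right) = -8 - \left(1 - 6^{2}\right) = -8 + \left(36 - 1\right) = -8 + 35 = 27$)
$b^{4} = 27^{4} = 531441$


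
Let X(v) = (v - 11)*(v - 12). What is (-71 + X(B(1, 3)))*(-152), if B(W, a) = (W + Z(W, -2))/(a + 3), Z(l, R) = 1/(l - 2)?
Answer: -9272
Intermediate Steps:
Z(l, R) = 1/(-2 + l)
B(W, a) = (W + 1/(-2 + W))/(3 + a) (B(W, a) = (W + 1/(-2 + W))/(a + 3) = (W + 1/(-2 + W))/(3 + a))
X(v) = (-12 + v)*(-11 + v) (X(v) = (-11 + v)*(-12 + v) = (-12 + v)*(-11 + v))
(-71 + X(B(1, 3)))*(-152) = (-71 + (132 + ((1 + 1*(-2 + 1))/((-2 + 1)*(3 + 3)))**2 - 23*(1 + 1*(-2 + 1))/((-2 + 1)*(3 + 3))))*(-152) = (-71 + (132 + ((1 + 1*(-1))/(-1*6))**2 - 23*(1 + 1*(-1))/((-1)*6)))*(-152) = (-71 + (132 + (-1*1/6*(1 - 1))**2 - (-23)*(1 - 1)/6))*(-152) = (-71 + (132 + (-1*1/6*0)**2 - (-23)*0/6))*(-152) = (-71 + (132 + 0**2 - 23*0))*(-152) = (-71 + (132 + 0 + 0))*(-152) = (-71 + 132)*(-152) = 61*(-152) = -9272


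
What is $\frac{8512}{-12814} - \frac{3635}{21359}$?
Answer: $- \frac{114193349}{136847113} \approx -0.83446$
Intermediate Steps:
$\frac{8512}{-12814} - \frac{3635}{21359} = 8512 \left(- \frac{1}{12814}\right) - \frac{3635}{21359} = - \frac{4256}{6407} - \frac{3635}{21359} = - \frac{114193349}{136847113}$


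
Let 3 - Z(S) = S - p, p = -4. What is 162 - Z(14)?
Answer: 177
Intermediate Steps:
Z(S) = -1 - S (Z(S) = 3 - (S - 1*(-4)) = 3 - (S + 4) = 3 - (4 + S) = 3 + (-4 - S) = -1 - S)
162 - Z(14) = 162 - (-1 - 1*14) = 162 - (-1 - 14) = 162 - 1*(-15) = 162 + 15 = 177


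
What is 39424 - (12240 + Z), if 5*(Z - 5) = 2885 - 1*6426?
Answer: 139436/5 ≈ 27887.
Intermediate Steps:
Z = -3516/5 (Z = 5 + (2885 - 1*6426)/5 = 5 + (2885 - 6426)/5 = 5 + (1/5)*(-3541) = 5 - 3541/5 = -3516/5 ≈ -703.20)
39424 - (12240 + Z) = 39424 - (12240 - 3516/5) = 39424 - 1*57684/5 = 39424 - 57684/5 = 139436/5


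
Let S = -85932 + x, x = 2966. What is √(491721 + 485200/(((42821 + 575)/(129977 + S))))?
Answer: √119741665289221/10849 ≈ 1008.6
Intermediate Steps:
S = -82966 (S = -85932 + 2966 = -82966)
√(491721 + 485200/(((42821 + 575)/(129977 + S)))) = √(491721 + 485200/(((42821 + 575)/(129977 - 82966)))) = √(491721 + 485200/((43396/47011))) = √(491721 + 485200/((43396*(1/47011)))) = √(491721 + 485200/(43396/47011)) = √(491721 + 485200*(47011/43396)) = √(491721 + 5702434300/10849) = √(11037115429/10849) = √119741665289221/10849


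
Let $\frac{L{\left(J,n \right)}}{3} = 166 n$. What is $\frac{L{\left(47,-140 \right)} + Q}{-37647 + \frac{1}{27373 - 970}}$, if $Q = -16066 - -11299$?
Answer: $\frac{1966680261}{993993740} \approx 1.9786$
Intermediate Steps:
$L{\left(J,n \right)} = 498 n$ ($L{\left(J,n \right)} = 3 \cdot 166 n = 498 n$)
$Q = -4767$ ($Q = -16066 + 11299 = -4767$)
$\frac{L{\left(47,-140 \right)} + Q}{-37647 + \frac{1}{27373 - 970}} = \frac{498 \left(-140\right) - 4767}{-37647 + \frac{1}{27373 - 970}} = \frac{-69720 - 4767}{-37647 + \frac{1}{26403}} = - \frac{74487}{-37647 + \frac{1}{26403}} = - \frac{74487}{- \frac{993993740}{26403}} = \left(-74487\right) \left(- \frac{26403}{993993740}\right) = \frac{1966680261}{993993740}$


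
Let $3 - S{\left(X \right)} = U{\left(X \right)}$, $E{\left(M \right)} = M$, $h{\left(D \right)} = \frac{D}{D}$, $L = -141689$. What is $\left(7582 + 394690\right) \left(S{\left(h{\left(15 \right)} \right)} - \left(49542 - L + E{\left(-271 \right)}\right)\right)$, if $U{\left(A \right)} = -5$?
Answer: $-76814642944$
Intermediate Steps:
$h{\left(D \right)} = 1$
$S{\left(X \right)} = 8$ ($S{\left(X \right)} = 3 - -5 = 3 + 5 = 8$)
$\left(7582 + 394690\right) \left(S{\left(h{\left(15 \right)} \right)} - \left(49542 - L + E{\left(-271 \right)}\right)\right) = \left(7582 + 394690\right) \left(8 - 190960\right) = 402272 \left(8 - 190960\right) = 402272 \left(-190952\right) = -76814642944$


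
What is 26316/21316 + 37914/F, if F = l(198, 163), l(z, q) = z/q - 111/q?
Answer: 10977898817/154541 ≈ 71036.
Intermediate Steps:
l(z, q) = -111/q + z/q
F = 87/163 (F = (-111 + 198)/163 = (1/163)*87 = 87/163 ≈ 0.53374)
26316/21316 + 37914/F = 26316/21316 + 37914/(87/163) = 26316*(1/21316) + 37914*(163/87) = 6579/5329 + 2059994/29 = 10977898817/154541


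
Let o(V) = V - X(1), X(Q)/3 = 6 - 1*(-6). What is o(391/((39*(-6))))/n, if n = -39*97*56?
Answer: 8815/49572432 ≈ 0.00017782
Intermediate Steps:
X(Q) = 36 (X(Q) = 3*(6 - 1*(-6)) = 3*(6 + 6) = 3*12 = 36)
o(V) = -36 + V (o(V) = V - 1*36 = V - 36 = -36 + V)
n = -211848 (n = -3783*56 = -211848)
o(391/((39*(-6))))/n = (-36 + 391/((39*(-6))))/(-211848) = (-36 + 391/(-234))*(-1/211848) = (-36 + 391*(-1/234))*(-1/211848) = (-36 - 391/234)*(-1/211848) = -8815/234*(-1/211848) = 8815/49572432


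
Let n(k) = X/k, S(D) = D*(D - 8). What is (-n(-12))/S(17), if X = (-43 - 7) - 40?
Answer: -5/102 ≈ -0.049020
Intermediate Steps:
X = -90 (X = -50 - 40 = -90)
S(D) = D*(-8 + D)
n(k) = -90/k
(-n(-12))/S(17) = (-(-90)/(-12))/((17*(-8 + 17))) = (-(-90)*(-1)/12)/((17*9)) = -1*15/2/153 = -15/2*1/153 = -5/102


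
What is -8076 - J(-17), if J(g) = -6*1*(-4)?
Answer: -8100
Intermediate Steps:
J(g) = 24 (J(g) = -6*(-4) = 24)
-8076 - J(-17) = -8076 - 1*24 = -8076 - 24 = -8100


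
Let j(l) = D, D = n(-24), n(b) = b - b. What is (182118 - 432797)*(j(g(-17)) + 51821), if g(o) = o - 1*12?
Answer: -12990436459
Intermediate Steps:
n(b) = 0
D = 0
g(o) = -12 + o (g(o) = o - 12 = -12 + o)
j(l) = 0
(182118 - 432797)*(j(g(-17)) + 51821) = (182118 - 432797)*(0 + 51821) = -250679*51821 = -12990436459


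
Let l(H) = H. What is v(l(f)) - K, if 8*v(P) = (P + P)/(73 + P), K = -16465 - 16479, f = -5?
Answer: 8960763/272 ≈ 32944.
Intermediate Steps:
K = -32944
v(P) = P/(4*(73 + P)) (v(P) = ((P + P)/(73 + P))/8 = ((2*P)/(73 + P))/8 = (2*P/(73 + P))/8 = P/(4*(73 + P)))
v(l(f)) - K = (¼)*(-5)/(73 - 5) - 1*(-32944) = (¼)*(-5)/68 + 32944 = (¼)*(-5)*(1/68) + 32944 = -5/272 + 32944 = 8960763/272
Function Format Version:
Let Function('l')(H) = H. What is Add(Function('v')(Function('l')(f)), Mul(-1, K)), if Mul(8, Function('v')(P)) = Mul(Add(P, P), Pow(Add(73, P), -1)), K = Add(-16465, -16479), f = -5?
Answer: Rational(8960763, 272) ≈ 32944.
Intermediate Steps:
K = -32944
Function('v')(P) = Mul(Rational(1, 4), P, Pow(Add(73, P), -1)) (Function('v')(P) = Mul(Rational(1, 8), Mul(Add(P, P), Pow(Add(73, P), -1))) = Mul(Rational(1, 8), Mul(Mul(2, P), Pow(Add(73, P), -1))) = Mul(Rational(1, 8), Mul(2, P, Pow(Add(73, P), -1))) = Mul(Rational(1, 4), P, Pow(Add(73, P), -1)))
Add(Function('v')(Function('l')(f)), Mul(-1, K)) = Add(Mul(Rational(1, 4), -5, Pow(Add(73, -5), -1)), Mul(-1, -32944)) = Add(Mul(Rational(1, 4), -5, Pow(68, -1)), 32944) = Add(Mul(Rational(1, 4), -5, Rational(1, 68)), 32944) = Add(Rational(-5, 272), 32944) = Rational(8960763, 272)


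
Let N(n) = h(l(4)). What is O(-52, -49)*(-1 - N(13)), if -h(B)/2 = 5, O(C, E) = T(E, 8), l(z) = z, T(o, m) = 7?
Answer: 63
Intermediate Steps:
O(C, E) = 7
h(B) = -10 (h(B) = -2*5 = -10)
N(n) = -10
O(-52, -49)*(-1 - N(13)) = 7*(-1 - 1*(-10)) = 7*(-1 + 10) = 7*9 = 63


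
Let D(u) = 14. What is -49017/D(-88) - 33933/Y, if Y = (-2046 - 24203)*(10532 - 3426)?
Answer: -2285728690659/652838879 ≈ -3501.2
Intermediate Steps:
Y = -186525394 (Y = -26249*7106 = -186525394)
-49017/D(-88) - 33933/Y = -49017/14 - 33933/(-186525394) = -49017*1/14 - 33933*(-1/186525394) = -49017/14 + 33933/186525394 = -2285728690659/652838879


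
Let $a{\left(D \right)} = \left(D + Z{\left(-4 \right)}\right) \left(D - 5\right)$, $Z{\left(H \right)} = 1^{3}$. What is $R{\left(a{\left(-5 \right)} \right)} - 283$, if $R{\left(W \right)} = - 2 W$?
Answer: $-363$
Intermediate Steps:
$Z{\left(H \right)} = 1$
$a{\left(D \right)} = \left(1 + D\right) \left(-5 + D\right)$ ($a{\left(D \right)} = \left(D + 1\right) \left(D - 5\right) = \left(1 + D\right) \left(-5 + D\right)$)
$R{\left(a{\left(-5 \right)} \right)} - 283 = - 2 \left(-5 + \left(-5\right)^{2} - -20\right) - 283 = - 2 \left(-5 + 25 + 20\right) - 283 = \left(-2\right) 40 - 283 = -80 - 283 = -363$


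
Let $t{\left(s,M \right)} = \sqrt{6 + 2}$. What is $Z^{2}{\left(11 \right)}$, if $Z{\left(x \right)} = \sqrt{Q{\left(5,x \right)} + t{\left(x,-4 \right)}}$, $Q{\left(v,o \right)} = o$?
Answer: $11 + 2 \sqrt{2} \approx 13.828$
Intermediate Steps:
$t{\left(s,M \right)} = 2 \sqrt{2}$ ($t{\left(s,M \right)} = \sqrt{8} = 2 \sqrt{2}$)
$Z{\left(x \right)} = \sqrt{x + 2 \sqrt{2}}$
$Z^{2}{\left(11 \right)} = \left(\sqrt{11 + 2 \sqrt{2}}\right)^{2} = 11 + 2 \sqrt{2}$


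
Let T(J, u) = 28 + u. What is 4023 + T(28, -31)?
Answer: 4020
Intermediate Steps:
4023 + T(28, -31) = 4023 + (28 - 31) = 4023 - 3 = 4020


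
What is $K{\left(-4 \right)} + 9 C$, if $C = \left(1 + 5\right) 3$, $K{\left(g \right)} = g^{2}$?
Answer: $178$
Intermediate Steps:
$C = 18$ ($C = 6 \cdot 3 = 18$)
$K{\left(-4 \right)} + 9 C = \left(-4\right)^{2} + 9 \cdot 18 = 16 + 162 = 178$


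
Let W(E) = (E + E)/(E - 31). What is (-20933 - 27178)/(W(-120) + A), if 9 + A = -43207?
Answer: 7264761/6525376 ≈ 1.1133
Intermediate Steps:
A = -43216 (A = -9 - 43207 = -43216)
W(E) = 2*E/(-31 + E) (W(E) = (2*E)/(-31 + E) = 2*E/(-31 + E))
(-20933 - 27178)/(W(-120) + A) = (-20933 - 27178)/(2*(-120)/(-31 - 120) - 43216) = -48111/(2*(-120)/(-151) - 43216) = -48111/(2*(-120)*(-1/151) - 43216) = -48111/(240/151 - 43216) = -48111/(-6525376/151) = -48111*(-151/6525376) = 7264761/6525376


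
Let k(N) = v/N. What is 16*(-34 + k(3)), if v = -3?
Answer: -560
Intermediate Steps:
k(N) = -3/N
16*(-34 + k(3)) = 16*(-34 - 3/3) = 16*(-34 - 3*⅓) = 16*(-34 - 1) = 16*(-35) = -560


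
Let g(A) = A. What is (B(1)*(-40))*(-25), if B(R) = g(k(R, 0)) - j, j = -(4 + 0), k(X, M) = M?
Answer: 4000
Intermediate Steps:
j = -4 (j = -1*4 = -4)
B(R) = 4 (B(R) = 0 - 1*(-4) = 0 + 4 = 4)
(B(1)*(-40))*(-25) = (4*(-40))*(-25) = -160*(-25) = 4000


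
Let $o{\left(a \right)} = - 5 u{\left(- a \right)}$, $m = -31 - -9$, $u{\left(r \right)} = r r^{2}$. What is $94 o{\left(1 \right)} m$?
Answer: $-10340$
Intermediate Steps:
$u{\left(r \right)} = r^{3}$
$m = -22$ ($m = -31 + 9 = -22$)
$o{\left(a \right)} = 5 a^{3}$ ($o{\left(a \right)} = - 5 \left(- a\right)^{3} = - 5 \left(- a^{3}\right) = 5 a^{3}$)
$94 o{\left(1 \right)} m = 94 \cdot 5 \cdot 1^{3} \left(-22\right) = 94 \cdot 5 \cdot 1 \left(-22\right) = 94 \cdot 5 \left(-22\right) = 470 \left(-22\right) = -10340$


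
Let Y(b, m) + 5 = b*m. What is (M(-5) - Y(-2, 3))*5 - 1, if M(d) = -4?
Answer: 34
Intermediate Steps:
Y(b, m) = -5 + b*m
(M(-5) - Y(-2, 3))*5 - 1 = (-4 - (-5 - 2*3))*5 - 1 = (-4 - (-5 - 6))*5 - 1 = (-4 - 1*(-11))*5 - 1 = (-4 + 11)*5 - 1 = 7*5 - 1 = 35 - 1 = 34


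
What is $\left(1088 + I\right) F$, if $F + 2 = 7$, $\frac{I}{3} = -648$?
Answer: $-4280$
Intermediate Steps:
$I = -1944$ ($I = 3 \left(-648\right) = -1944$)
$F = 5$ ($F = -2 + 7 = 5$)
$\left(1088 + I\right) F = \left(1088 - 1944\right) 5 = \left(-856\right) 5 = -4280$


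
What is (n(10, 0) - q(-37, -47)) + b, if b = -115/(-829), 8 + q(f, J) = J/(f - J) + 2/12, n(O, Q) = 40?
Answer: 654977/12435 ≈ 52.672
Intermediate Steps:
q(f, J) = -47/6 + J/(f - J) (q(f, J) = -8 + (J/(f - J) + 2/12) = -8 + (J/(f - J) + 2*(1/12)) = -8 + (J/(f - J) + ⅙) = -8 + (⅙ + J/(f - J)) = -47/6 + J/(f - J))
b = 115/829 (b = -115*(-1/829) = 115/829 ≈ 0.13872)
(n(10, 0) - q(-37, -47)) + b = (40 - (-53*(-47) + 47*(-37))/(6*(-47 - 1*(-37)))) + 115/829 = (40 - (2491 - 1739)/(6*(-47 + 37))) + 115/829 = (40 - 752/(6*(-10))) + 115/829 = (40 - (-1)*752/(6*10)) + 115/829 = (40 - 1*(-188/15)) + 115/829 = (40 + 188/15) + 115/829 = 788/15 + 115/829 = 654977/12435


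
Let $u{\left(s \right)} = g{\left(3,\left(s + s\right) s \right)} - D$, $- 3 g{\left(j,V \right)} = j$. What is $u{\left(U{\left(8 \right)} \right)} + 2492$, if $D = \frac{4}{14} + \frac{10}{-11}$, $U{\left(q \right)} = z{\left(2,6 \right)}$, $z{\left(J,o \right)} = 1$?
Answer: $\frac{191855}{77} \approx 2491.6$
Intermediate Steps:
$U{\left(q \right)} = 1$
$g{\left(j,V \right)} = - \frac{j}{3}$
$D = - \frac{48}{77}$ ($D = 4 \cdot \frac{1}{14} + 10 \left(- \frac{1}{11}\right) = \frac{2}{7} - \frac{10}{11} = - \frac{48}{77} \approx -0.62338$)
$u{\left(s \right)} = - \frac{29}{77}$ ($u{\left(s \right)} = \left(- \frac{1}{3}\right) 3 - - \frac{48}{77} = -1 + \frac{48}{77} = - \frac{29}{77}$)
$u{\left(U{\left(8 \right)} \right)} + 2492 = - \frac{29}{77} + 2492 = \frac{191855}{77}$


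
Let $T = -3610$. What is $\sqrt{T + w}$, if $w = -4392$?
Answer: $i \sqrt{8002} \approx 89.454 i$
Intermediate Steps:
$\sqrt{T + w} = \sqrt{-3610 - 4392} = \sqrt{-8002} = i \sqrt{8002}$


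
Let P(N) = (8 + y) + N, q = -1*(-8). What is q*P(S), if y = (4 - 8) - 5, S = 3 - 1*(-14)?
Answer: 128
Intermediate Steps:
q = 8
S = 17 (S = 3 + 14 = 17)
y = -9 (y = -4 - 5 = -9)
P(N) = -1 + N (P(N) = (8 - 9) + N = -1 + N)
q*P(S) = 8*(-1 + 17) = 8*16 = 128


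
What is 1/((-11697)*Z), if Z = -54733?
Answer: 1/640211901 ≈ 1.5620e-9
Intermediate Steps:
1/((-11697)*Z) = 1/(-11697*(-54733)) = -1/11697*(-1/54733) = 1/640211901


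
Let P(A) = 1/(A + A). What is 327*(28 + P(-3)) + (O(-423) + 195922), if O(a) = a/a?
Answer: 410049/2 ≈ 2.0502e+5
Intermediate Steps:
P(A) = 1/(2*A)
O(a) = 1
327*(28 + P(-3)) + (O(-423) + 195922) = 327*(28 + (1/2)/(-3)) + (1 + 195922) = 327*(28 + (1/2)*(-1/3)) + 195923 = 327*(28 - 1/6) + 195923 = 327*(167/6) + 195923 = 18203/2 + 195923 = 410049/2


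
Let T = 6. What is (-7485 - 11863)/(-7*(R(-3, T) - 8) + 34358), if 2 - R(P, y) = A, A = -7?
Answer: -19348/34351 ≈ -0.56324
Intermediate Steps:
R(P, y) = 9 (R(P, y) = 2 - 1*(-7) = 2 + 7 = 9)
(-7485 - 11863)/(-7*(R(-3, T) - 8) + 34358) = (-7485 - 11863)/(-7*(9 - 8) + 34358) = -19348/(-7*1 + 34358) = -19348/(-7 + 34358) = -19348/34351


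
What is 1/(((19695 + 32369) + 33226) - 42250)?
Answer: 1/43040 ≈ 2.3234e-5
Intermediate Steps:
1/(((19695 + 32369) + 33226) - 42250) = 1/((52064 + 33226) - 42250) = 1/(85290 - 42250) = 1/43040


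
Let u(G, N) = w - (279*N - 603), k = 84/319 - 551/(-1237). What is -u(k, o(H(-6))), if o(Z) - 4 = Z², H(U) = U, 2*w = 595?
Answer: 20519/2 ≈ 10260.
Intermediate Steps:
w = 595/2 (w = (½)*595 = 595/2 ≈ 297.50)
o(Z) = 4 + Z²
k = 279677/394603 (k = 84*(1/319) - 551*(-1/1237) = 84/319 + 551/1237 = 279677/394603 ≈ 0.70876)
u(G, N) = 1801/2 - 279*N (u(G, N) = 595/2 - (279*N - 603) = 595/2 - (-603 + 279*N) = 595/2 + (603 - 279*N) = 1801/2 - 279*N)
-u(k, o(H(-6))) = -(1801/2 - 279*(4 + (-6)²)) = -(1801/2 - 279*(4 + 36)) = -(1801/2 - 279*40) = -(1801/2 - 11160) = -1*(-20519/2) = 20519/2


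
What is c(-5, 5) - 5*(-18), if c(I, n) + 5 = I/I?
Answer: 86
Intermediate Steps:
c(I, n) = -4 (c(I, n) = -5 + I/I = -5 + 1 = -4)
c(-5, 5) - 5*(-18) = -4 - 5*(-18) = -4 + 90 = 86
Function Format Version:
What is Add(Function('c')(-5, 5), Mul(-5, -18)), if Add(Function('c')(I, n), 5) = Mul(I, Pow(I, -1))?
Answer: 86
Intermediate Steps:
Function('c')(I, n) = -4 (Function('c')(I, n) = Add(-5, Mul(I, Pow(I, -1))) = Add(-5, 1) = -4)
Add(Function('c')(-5, 5), Mul(-5, -18)) = Add(-4, Mul(-5, -18)) = Add(-4, 90) = 86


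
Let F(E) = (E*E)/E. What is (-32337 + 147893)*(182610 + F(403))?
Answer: 21148250228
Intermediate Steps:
F(E) = E (F(E) = E²/E = E)
(-32337 + 147893)*(182610 + F(403)) = (-32337 + 147893)*(182610 + 403) = 115556*183013 = 21148250228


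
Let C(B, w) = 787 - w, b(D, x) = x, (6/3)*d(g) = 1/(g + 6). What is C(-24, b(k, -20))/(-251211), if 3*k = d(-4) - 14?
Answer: -269/83737 ≈ -0.0032124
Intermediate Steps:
d(g) = 1/(2*(6 + g)) (d(g) = 1/(2*(g + 6)) = 1/(2*(6 + g)))
k = -55/12 (k = (1/(2*(6 - 4)) - 14)/3 = ((½)/2 - 14)/3 = ((½)*(½) - 14)/3 = (¼ - 14)/3 = (⅓)*(-55/4) = -55/12 ≈ -4.5833)
C(-24, b(k, -20))/(-251211) = (787 - 1*(-20))/(-251211) = (787 + 20)*(-1/251211) = 807*(-1/251211) = -269/83737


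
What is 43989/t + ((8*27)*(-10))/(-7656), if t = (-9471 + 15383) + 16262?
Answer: 16028151/7073506 ≈ 2.2659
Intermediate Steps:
t = 22174 (t = 5912 + 16262 = 22174)
43989/t + ((8*27)*(-10))/(-7656) = 43989/22174 + ((8*27)*(-10))/(-7656) = 43989*(1/22174) + (216*(-10))*(-1/7656) = 43989/22174 - 2160*(-1/7656) = 43989/22174 + 90/319 = 16028151/7073506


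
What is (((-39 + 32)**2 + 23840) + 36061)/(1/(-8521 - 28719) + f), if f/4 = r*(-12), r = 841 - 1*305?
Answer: -2232538000/958110721 ≈ -2.3301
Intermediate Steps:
r = 536 (r = 841 - 305 = 536)
f = -25728 (f = 4*(536*(-12)) = 4*(-6432) = -25728)
(((-39 + 32)**2 + 23840) + 36061)/(1/(-8521 - 28719) + f) = (((-39 + 32)**2 + 23840) + 36061)/(1/(-8521 - 28719) - 25728) = (((-7)**2 + 23840) + 36061)/(1/(-37240) - 25728) = ((49 + 23840) + 36061)/(-1/37240 - 25728) = (23889 + 36061)/(-958110721/37240) = 59950*(-37240/958110721) = -2232538000/958110721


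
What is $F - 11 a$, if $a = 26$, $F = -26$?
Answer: $-312$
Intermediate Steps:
$F - 11 a = -26 - 286 = -312$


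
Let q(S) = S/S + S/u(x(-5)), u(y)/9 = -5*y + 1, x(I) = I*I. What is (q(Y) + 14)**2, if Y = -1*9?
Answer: 3463321/15376 ≈ 225.24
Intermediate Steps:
x(I) = I**2
Y = -9
u(y) = 9 - 45*y (u(y) = 9*(-5*y + 1) = 9*(1 - 5*y) = 9 - 45*y)
q(S) = 1 - S/1116 (q(S) = S/S + S/(9 - 45*(-5)**2) = 1 + S/(9 - 45*25) = 1 + S/(9 - 1125) = 1 + S/(-1116) = 1 + S*(-1/1116) = 1 - S/1116)
(q(Y) + 14)**2 = ((1 - 1/1116*(-9)) + 14)**2 = ((1 + 1/124) + 14)**2 = (125/124 + 14)**2 = (1861/124)**2 = 3463321/15376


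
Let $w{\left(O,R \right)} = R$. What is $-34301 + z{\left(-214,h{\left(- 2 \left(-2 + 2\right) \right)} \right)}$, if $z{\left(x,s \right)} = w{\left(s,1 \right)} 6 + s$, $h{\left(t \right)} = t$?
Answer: $-34295$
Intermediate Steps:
$z{\left(x,s \right)} = 6 + s$ ($z{\left(x,s \right)} = 1 \cdot 6 + s = 6 + s$)
$-34301 + z{\left(-214,h{\left(- 2 \left(-2 + 2\right) \right)} \right)} = -34301 + \left(6 - 2 \left(-2 + 2\right)\right) = -34301 + \left(6 - 0\right) = -34301 + \left(6 + 0\right) = -34301 + 6 = -34295$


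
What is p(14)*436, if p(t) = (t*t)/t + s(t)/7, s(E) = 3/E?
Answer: 299750/49 ≈ 6117.3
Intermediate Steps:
p(t) = t + 3/(7*t) (p(t) = (t*t)/t + (3/t)/7 = t²/t + (3/t)*(⅐) = t + 3/(7*t))
p(14)*436 = (14 + (3/7)/14)*436 = (14 + (3/7)*(1/14))*436 = (14 + 3/98)*436 = (1375/98)*436 = 299750/49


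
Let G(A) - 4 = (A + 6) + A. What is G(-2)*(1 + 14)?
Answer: 90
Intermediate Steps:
G(A) = 10 + 2*A (G(A) = 4 + ((A + 6) + A) = 4 + ((6 + A) + A) = 4 + (6 + 2*A) = 10 + 2*A)
G(-2)*(1 + 14) = (10 + 2*(-2))*(1 + 14) = (10 - 4)*15 = 6*15 = 90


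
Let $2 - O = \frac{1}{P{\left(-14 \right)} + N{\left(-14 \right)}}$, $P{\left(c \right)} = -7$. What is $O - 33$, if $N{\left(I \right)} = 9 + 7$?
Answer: $- \frac{280}{9} \approx -31.111$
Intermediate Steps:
$N{\left(I \right)} = 16$
$O = \frac{17}{9}$ ($O = 2 - \frac{1}{-7 + 16} = 2 - \frac{1}{9} = \frac{17}{9} \approx 1.8889$)
$O - 33 = \frac{17}{9} - 33 = - \frac{280}{9}$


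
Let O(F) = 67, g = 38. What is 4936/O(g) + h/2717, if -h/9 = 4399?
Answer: 10758515/182039 ≈ 59.100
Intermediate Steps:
h = -39591 (h = -9*4399 = -39591)
4936/O(g) + h/2717 = 4936/67 - 39591/2717 = 10758515/182039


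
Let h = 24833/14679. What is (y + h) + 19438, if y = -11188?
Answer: 121126583/14679 ≈ 8251.7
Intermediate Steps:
h = 24833/14679 (h = 24833*(1/14679) = 24833/14679 ≈ 1.6917)
(y + h) + 19438 = (-11188 + 24833/14679) + 19438 = -164203819/14679 + 19438 = 121126583/14679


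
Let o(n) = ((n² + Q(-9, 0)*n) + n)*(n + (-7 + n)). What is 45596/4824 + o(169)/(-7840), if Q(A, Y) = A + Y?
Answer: -769434551/675360 ≈ -1139.3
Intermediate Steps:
o(n) = (-7 + 2*n)*(n² - 8*n) (o(n) = ((n² + (-9 + 0)*n) + n)*(n + (-7 + n)) = ((n² - 9*n) + n)*(-7 + 2*n) = (n² - 8*n)*(-7 + 2*n) = (-7 + 2*n)*(n² - 8*n))
45596/4824 + o(169)/(-7840) = 45596/4824 + (169*(56 - 23*169 + 2*169²))/(-7840) = 45596*(1/4824) + (169*(56 - 3887 + 2*28561))*(-1/7840) = 11399/1206 + (169*(56 - 3887 + 57122))*(-1/7840) = 11399/1206 + (169*53291)*(-1/7840) = 11399/1206 + 9006179*(-1/7840) = 11399/1206 - 1286597/1120 = -769434551/675360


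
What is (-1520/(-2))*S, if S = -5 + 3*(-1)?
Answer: -6080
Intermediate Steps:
S = -8 (S = -5 - 3 = -8)
(-1520/(-2))*S = -1520/(-2)*(-8) = -1520*(-1)/2*(-8) = -38*(-20)*(-8) = 760*(-8) = -6080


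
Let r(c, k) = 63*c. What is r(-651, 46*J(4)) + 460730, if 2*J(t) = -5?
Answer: 419717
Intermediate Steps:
J(t) = -5/2 (J(t) = (1/2)*(-5) = -5/2)
r(-651, 46*J(4)) + 460730 = 63*(-651) + 460730 = -41013 + 460730 = 419717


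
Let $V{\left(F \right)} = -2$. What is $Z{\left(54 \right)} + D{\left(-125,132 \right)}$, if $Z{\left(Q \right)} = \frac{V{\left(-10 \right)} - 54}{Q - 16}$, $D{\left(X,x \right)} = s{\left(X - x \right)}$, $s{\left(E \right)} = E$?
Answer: $- \frac{4911}{19} \approx -258.47$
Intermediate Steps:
$D{\left(X,x \right)} = X - x$
$Z{\left(Q \right)} = - \frac{56}{-16 + Q}$ ($Z{\left(Q \right)} = \frac{-2 - 54}{Q - 16} = - \frac{56}{-16 + Q}$)
$Z{\left(54 \right)} + D{\left(-125,132 \right)} = - \frac{56}{-16 + 54} - 257 = - \frac{56}{38} - 257 = \left(-56\right) \frac{1}{38} - 257 = - \frac{28}{19} - 257 = - \frac{4911}{19}$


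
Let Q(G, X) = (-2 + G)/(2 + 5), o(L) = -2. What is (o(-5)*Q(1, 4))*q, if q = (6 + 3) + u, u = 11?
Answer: 40/7 ≈ 5.7143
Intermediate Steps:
Q(G, X) = -2/7 + G/7 (Q(G, X) = (-2 + G)/7 = (-2 + G)*(⅐) = -2/7 + G/7)
q = 20 (q = (6 + 3) + 11 = 9 + 11 = 20)
(o(-5)*Q(1, 4))*q = -2*(-2/7 + (⅐)*1)*20 = -2*(-2/7 + ⅐)*20 = -2*(-⅐)*20 = (2/7)*20 = 40/7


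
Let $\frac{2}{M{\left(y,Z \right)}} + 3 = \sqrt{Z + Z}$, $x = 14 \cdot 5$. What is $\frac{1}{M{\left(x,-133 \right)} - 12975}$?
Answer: $- \frac{509733}{6613796797} + \frac{2 i \sqrt{266}}{46296577579} \approx -7.7071 \cdot 10^{-5} + 7.0457 \cdot 10^{-10} i$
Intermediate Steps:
$x = 70$
$M{\left(y,Z \right)} = \frac{2}{-3 + \sqrt{2} \sqrt{Z}}$ ($M{\left(y,Z \right)} = \frac{2}{-3 + \sqrt{Z + Z}} = \frac{2}{-3 + \sqrt{2 Z}} = \frac{2}{-3 + \sqrt{2} \sqrt{Z}}$)
$\frac{1}{M{\left(x,-133 \right)} - 12975} = \frac{1}{\frac{2}{-3 + \sqrt{2} \sqrt{-133}} - 12975} = \frac{1}{\frac{2}{-3 + \sqrt{2} i \sqrt{133}} - 12975} = \frac{1}{\frac{2}{-3 + i \sqrt{266}} - 12975} = \frac{1}{-12975 + \frac{2}{-3 + i \sqrt{266}}}$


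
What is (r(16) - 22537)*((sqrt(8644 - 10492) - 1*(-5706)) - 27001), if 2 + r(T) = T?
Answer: 479627285 - 45046*I*sqrt(462) ≈ 4.7963e+8 - 9.6823e+5*I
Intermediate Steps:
r(T) = -2 + T
(r(16) - 22537)*((sqrt(8644 - 10492) - 1*(-5706)) - 27001) = ((-2 + 16) - 22537)*((sqrt(8644 - 10492) - 1*(-5706)) - 27001) = (14 - 22537)*((sqrt(-1848) + 5706) - 27001) = -22523*((2*I*sqrt(462) + 5706) - 27001) = -22523*((5706 + 2*I*sqrt(462)) - 27001) = -22523*(-21295 + 2*I*sqrt(462)) = 479627285 - 45046*I*sqrt(462)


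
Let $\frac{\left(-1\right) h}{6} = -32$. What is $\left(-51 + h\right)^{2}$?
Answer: $19881$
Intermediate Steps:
$h = 192$ ($h = \left(-6\right) \left(-32\right) = 192$)
$\left(-51 + h\right)^{2} = \left(-51 + 192\right)^{2} = 141^{2} = 19881$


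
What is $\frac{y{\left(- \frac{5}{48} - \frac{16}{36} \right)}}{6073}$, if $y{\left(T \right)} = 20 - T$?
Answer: $\frac{2959}{874512} \approx 0.0033836$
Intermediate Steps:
$\frac{y{\left(- \frac{5}{48} - \frac{16}{36} \right)}}{6073} = \frac{20 - \left(- \frac{5}{48} - \frac{16}{36}\right)}{6073} = \left(20 - \left(\left(-5\right) \frac{1}{48} - \frac{4}{9}\right)\right) \frac{1}{6073} = \left(20 - \left(- \frac{5}{48} - \frac{4}{9}\right)\right) \frac{1}{6073} = \left(20 - - \frac{79}{144}\right) \frac{1}{6073} = \left(20 + \frac{79}{144}\right) \frac{1}{6073} = \frac{2959}{144} \cdot \frac{1}{6073} = \frac{2959}{874512}$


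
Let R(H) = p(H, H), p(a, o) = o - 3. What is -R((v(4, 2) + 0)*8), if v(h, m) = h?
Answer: -29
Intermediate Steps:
p(a, o) = -3 + o
R(H) = -3 + H
-R((v(4, 2) + 0)*8) = -(-3 + (4 + 0)*8) = -(-3 + 4*8) = -(-3 + 32) = -1*29 = -29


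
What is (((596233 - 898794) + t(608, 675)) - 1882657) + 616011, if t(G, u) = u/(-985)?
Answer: -309133914/197 ≈ -1.5692e+6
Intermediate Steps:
t(G, u) = -u/985 (t(G, u) = u*(-1/985) = -u/985)
(((596233 - 898794) + t(608, 675)) - 1882657) + 616011 = (((596233 - 898794) - 1/985*675) - 1882657) + 616011 = ((-302561 - 135/197) - 1882657) + 616011 = (-59604652/197 - 1882657) + 616011 = -430488081/197 + 616011 = -309133914/197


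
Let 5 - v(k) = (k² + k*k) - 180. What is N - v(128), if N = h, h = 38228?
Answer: 70811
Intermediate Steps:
v(k) = 185 - 2*k² (v(k) = 5 - ((k² + k*k) - 180) = 5 - ((k² + k²) - 180) = 5 - (2*k² - 180) = 5 - (-180 + 2*k²) = 5 + (180 - 2*k²) = 185 - 2*k²)
N = 38228
N - v(128) = 38228 - (185 - 2*128²) = 38228 - (185 - 2*16384) = 38228 - (185 - 32768) = 38228 - 1*(-32583) = 38228 + 32583 = 70811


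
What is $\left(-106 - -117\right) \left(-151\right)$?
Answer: $-1661$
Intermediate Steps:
$\left(-106 - -117\right) \left(-151\right) = \left(-106 + 117\right) \left(-151\right) = 11 \left(-151\right) = -1661$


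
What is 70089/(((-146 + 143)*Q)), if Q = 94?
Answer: -23363/94 ≈ -248.54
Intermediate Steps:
70089/(((-146 + 143)*Q)) = 70089/(((-146 + 143)*94)) = 70089/((-3*94)) = 70089/(-282) = 70089*(-1/282) = -23363/94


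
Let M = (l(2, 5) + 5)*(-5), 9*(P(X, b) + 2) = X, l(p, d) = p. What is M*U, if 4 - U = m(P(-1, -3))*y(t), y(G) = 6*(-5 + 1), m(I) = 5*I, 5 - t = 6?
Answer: 26180/3 ≈ 8726.7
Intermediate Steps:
t = -1 (t = 5 - 1*6 = 5 - 6 = -1)
P(X, b) = -2 + X/9
M = -35 (M = (2 + 5)*(-5) = 7*(-5) = -35)
y(G) = -24 (y(G) = 6*(-4) = -24)
U = -748/3 (U = 4 - 5*(-2 + (⅑)*(-1))*(-24) = 4 - 5*(-2 - ⅑)*(-24) = 4 - 5*(-19/9)*(-24) = 4 - (-95)*(-24)/9 = 4 - 1*760/3 = 4 - 760/3 = -748/3 ≈ -249.33)
M*U = -35*(-748/3) = 26180/3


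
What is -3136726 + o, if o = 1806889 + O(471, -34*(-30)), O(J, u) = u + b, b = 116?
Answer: -1328701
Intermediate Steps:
O(J, u) = 116 + u (O(J, u) = u + 116 = 116 + u)
o = 1808025 (o = 1806889 + (116 - 34*(-30)) = 1806889 + (116 + 1020) = 1806889 + 1136 = 1808025)
-3136726 + o = -3136726 + 1808025 = -1328701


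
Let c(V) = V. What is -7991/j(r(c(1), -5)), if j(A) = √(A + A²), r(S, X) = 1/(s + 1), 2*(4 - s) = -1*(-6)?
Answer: -15982*√3/3 ≈ -9227.2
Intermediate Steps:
s = 1 (s = 4 - (-1)*(-6)/2 = 4 - ½*6 = 4 - 3 = 1)
r(S, X) = ½ (r(S, X) = 1/(1 + 1) = 1/2 = ½)
-7991/j(r(c(1), -5)) = -7991*√2/√(1 + ½) = -7991*2*√3/3 = -15982*√3/3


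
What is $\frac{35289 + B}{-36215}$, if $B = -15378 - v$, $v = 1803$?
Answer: $- \frac{18108}{36215} \approx -0.50001$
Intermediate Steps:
$B = -17181$ ($B = -15378 - 1803 = -17181$)
$\frac{35289 + B}{-36215} = \frac{35289 - 17181}{-36215} = 18108 \left(- \frac{1}{36215}\right) = - \frac{18108}{36215}$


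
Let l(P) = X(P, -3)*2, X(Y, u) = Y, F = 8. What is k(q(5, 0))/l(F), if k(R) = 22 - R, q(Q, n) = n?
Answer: 11/8 ≈ 1.3750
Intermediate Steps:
l(P) = 2*P (l(P) = P*2 = 2*P)
k(q(5, 0))/l(F) = (22 - 1*0)/((2*8)) = (22 + 0)/16 = 22*(1/16) = 11/8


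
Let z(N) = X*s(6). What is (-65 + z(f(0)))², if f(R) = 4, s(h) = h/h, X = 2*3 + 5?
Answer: 2916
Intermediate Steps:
X = 11 (X = 6 + 5 = 11)
s(h) = 1
z(N) = 11 (z(N) = 11*1 = 11)
(-65 + z(f(0)))² = (-65 + 11)² = (-54)² = 2916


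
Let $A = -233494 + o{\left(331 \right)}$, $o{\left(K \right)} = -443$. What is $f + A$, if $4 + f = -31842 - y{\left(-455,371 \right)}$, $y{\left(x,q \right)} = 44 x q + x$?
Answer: $7162092$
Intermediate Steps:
$y{\left(x,q \right)} = x + 44 q x$ ($y{\left(x,q \right)} = 44 q x + x = x + 44 q x$)
$f = 7396029$ ($f = -4 - \left(31842 - 455 \left(1 + 44 \cdot 371\right)\right) = -4 - \left(31842 - 455 \left(1 + 16324\right)\right) = -4 - \left(31842 - 7427875\right) = -4 - -7396033 = -4 + \left(-31842 + 7427875\right) = -4 + 7396033 = 7396029$)
$A = -233937$ ($A = -233494 - 443 = -233937$)
$f + A = 7396029 - 233937 = 7162092$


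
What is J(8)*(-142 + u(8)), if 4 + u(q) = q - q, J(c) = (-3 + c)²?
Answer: -3650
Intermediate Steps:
u(q) = -4 (u(q) = -4 + (q - q) = -4 + 0 = -4)
J(8)*(-142 + u(8)) = (-3 + 8)²*(-142 - 4) = 5²*(-146) = 25*(-146) = -3650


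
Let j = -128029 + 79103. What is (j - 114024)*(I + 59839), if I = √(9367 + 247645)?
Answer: -9750765050 - 325900*√64253 ≈ -9.8334e+9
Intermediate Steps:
j = -48926
I = 2*√64253 (I = √257012 = 2*√64253 ≈ 506.96)
(j - 114024)*(I + 59839) = (-48926 - 114024)*(2*√64253 + 59839) = -162950*(59839 + 2*√64253) = -9750765050 - 325900*√64253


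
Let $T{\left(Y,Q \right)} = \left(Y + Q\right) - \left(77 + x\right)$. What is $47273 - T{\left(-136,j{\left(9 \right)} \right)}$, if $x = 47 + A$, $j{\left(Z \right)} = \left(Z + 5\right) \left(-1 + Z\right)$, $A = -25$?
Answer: $47396$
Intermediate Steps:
$j{\left(Z \right)} = \left(-1 + Z\right) \left(5 + Z\right)$ ($j{\left(Z \right)} = \left(5 + Z\right) \left(-1 + Z\right) = \left(-1 + Z\right) \left(5 + Z\right)$)
$x = 22$ ($x = 47 - 25 = 22$)
$T{\left(Y,Q \right)} = -99 + Q + Y$ ($T{\left(Y,Q \right)} = \left(Y + Q\right) - 99 = \left(Q + Y\right) - 99 = -99 + Q + Y$)
$47273 - T{\left(-136,j{\left(9 \right)} \right)} = 47273 - \left(-99 + \left(-5 + 9^{2} + 4 \cdot 9\right) - 136\right) = 47273 - \left(-99 + \left(-5 + 81 + 36\right) - 136\right) = 47273 - \left(-99 + 112 - 136\right) = 47273 - -123 = 47273 + 123 = 47396$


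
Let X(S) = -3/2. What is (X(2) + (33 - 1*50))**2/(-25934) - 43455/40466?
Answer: -2281622917/2098890488 ≈ -1.0871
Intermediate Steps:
X(S) = -3/2 (X(S) = -3*1/2 = -3/2)
(X(2) + (33 - 1*50))**2/(-25934) - 43455/40466 = (-3/2 + (33 - 1*50))**2/(-25934) - 43455/40466 = (-3/2 + (33 - 50))**2*(-1/25934) - 43455*1/40466 = (-3/2 - 17)**2*(-1/25934) - 43455/40466 = (-37/2)**2*(-1/25934) - 43455/40466 = (1369/4)*(-1/25934) - 43455/40466 = -1369/103736 - 43455/40466 = -2281622917/2098890488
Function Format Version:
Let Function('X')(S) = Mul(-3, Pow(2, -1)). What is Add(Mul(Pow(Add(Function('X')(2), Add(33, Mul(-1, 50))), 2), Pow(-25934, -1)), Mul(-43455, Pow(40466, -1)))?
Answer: Rational(-2281622917, 2098890488) ≈ -1.0871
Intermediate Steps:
Function('X')(S) = Rational(-3, 2) (Function('X')(S) = Mul(-3, Rational(1, 2)) = Rational(-3, 2))
Add(Mul(Pow(Add(Function('X')(2), Add(33, Mul(-1, 50))), 2), Pow(-25934, -1)), Mul(-43455, Pow(40466, -1))) = Add(Mul(Pow(Add(Rational(-3, 2), Add(33, Mul(-1, 50))), 2), Pow(-25934, -1)), Mul(-43455, Pow(40466, -1))) = Add(Mul(Pow(Add(Rational(-3, 2), Add(33, -50)), 2), Rational(-1, 25934)), Mul(-43455, Rational(1, 40466))) = Add(Mul(Pow(Add(Rational(-3, 2), -17), 2), Rational(-1, 25934)), Rational(-43455, 40466)) = Add(Mul(Pow(Rational(-37, 2), 2), Rational(-1, 25934)), Rational(-43455, 40466)) = Add(Mul(Rational(1369, 4), Rational(-1, 25934)), Rational(-43455, 40466)) = Add(Rational(-1369, 103736), Rational(-43455, 40466)) = Rational(-2281622917, 2098890488)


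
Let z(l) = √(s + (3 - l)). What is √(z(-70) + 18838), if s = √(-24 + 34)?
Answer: √(18838 + √(73 + √10)) ≈ 137.28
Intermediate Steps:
s = √10 ≈ 3.1623
z(l) = √(3 + √10 - l) (z(l) = √(√10 + (3 - l)) = √(3 + √10 - l))
√(z(-70) + 18838) = √(√(3 + √10 - 1*(-70)) + 18838) = √(√(3 + √10 + 70) + 18838) = √(√(73 + √10) + 18838) = √(18838 + √(73 + √10))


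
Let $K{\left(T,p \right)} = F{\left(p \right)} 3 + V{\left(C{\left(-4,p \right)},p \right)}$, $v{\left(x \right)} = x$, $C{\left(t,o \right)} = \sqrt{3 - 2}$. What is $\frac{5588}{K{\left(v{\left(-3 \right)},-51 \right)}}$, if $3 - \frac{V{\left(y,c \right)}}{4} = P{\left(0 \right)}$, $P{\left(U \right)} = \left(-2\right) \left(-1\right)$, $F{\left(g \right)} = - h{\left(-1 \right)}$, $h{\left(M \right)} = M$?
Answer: $\frac{5588}{7} \approx 798.29$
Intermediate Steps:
$F{\left(g \right)} = 1$ ($F{\left(g \right)} = \left(-1\right) \left(-1\right) = 1$)
$C{\left(t,o \right)} = 1$ ($C{\left(t,o \right)} = \sqrt{1} = 1$)
$P{\left(U \right)} = 2$
$V{\left(y,c \right)} = 4$ ($V{\left(y,c \right)} = 12 - 8 = 4$)
$K{\left(T,p \right)} = 7$ ($K{\left(T,p \right)} = 1 \cdot 3 + 4 = 3 + 4 = 7$)
$\frac{5588}{K{\left(v{\left(-3 \right)},-51 \right)}} = \frac{5588}{7}$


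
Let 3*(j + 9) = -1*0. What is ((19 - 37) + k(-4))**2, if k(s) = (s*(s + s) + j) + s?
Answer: 1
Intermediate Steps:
j = -9 (j = -9 + (-1*0)/3 = -9 + (1/3)*0 = -9 + 0 = -9)
k(s) = -9 + s + 2*s**2 (k(s) = (s*(s + s) - 9) + s = (s*(2*s) - 9) + s = (2*s**2 - 9) + s = (-9 + 2*s**2) + s = -9 + s + 2*s**2)
((19 - 37) + k(-4))**2 = ((19 - 37) + (-9 - 4 + 2*(-4)**2))**2 = (-18 + (-9 - 4 + 2*16))**2 = (-18 + (-9 - 4 + 32))**2 = (-18 + 19)**2 = 1**2 = 1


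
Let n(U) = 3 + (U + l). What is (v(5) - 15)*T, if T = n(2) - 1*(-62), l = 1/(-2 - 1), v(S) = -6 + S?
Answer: -3200/3 ≈ -1066.7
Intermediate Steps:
l = -⅓ (l = 1/(-3) = -⅓ ≈ -0.33333)
n(U) = 8/3 + U (n(U) = 3 + (U - ⅓) = 3 + (-⅓ + U) = 8/3 + U)
T = 200/3 (T = (8/3 + 2) - 1*(-62) = 14/3 + 62 = 200/3 ≈ 66.667)
(v(5) - 15)*T = ((-6 + 5) - 15)*(200/3) = (-1 - 15)*(200/3) = -16*200/3 = -3200/3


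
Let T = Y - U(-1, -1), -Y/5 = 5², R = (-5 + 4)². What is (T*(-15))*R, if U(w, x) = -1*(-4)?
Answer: 1935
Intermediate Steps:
U(w, x) = 4
R = 1 (R = (-1)² = 1)
Y = -125 (Y = -5*5² = -5*25 = -125)
T = -129 (T = -125 - 1*4 = -125 - 4 = -129)
(T*(-15))*R = -129*(-15)*1 = 1935*1 = 1935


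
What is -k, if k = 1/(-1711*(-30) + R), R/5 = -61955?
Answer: 1/258445 ≈ 3.8693e-6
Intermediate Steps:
R = -309775 (R = 5*(-61955) = -309775)
k = -1/258445 (k = 1/(-1711*(-30) - 309775) = 1/(51330 - 309775) = 1/(-258445) = -1/258445 ≈ -3.8693e-6)
-k = -1*(-1/258445) = 1/258445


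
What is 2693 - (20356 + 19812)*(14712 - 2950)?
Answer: -472453323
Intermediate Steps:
2693 - (20356 + 19812)*(14712 - 2950) = 2693 - 40168*11762 = 2693 - 1*472456016 = 2693 - 472456016 = -472453323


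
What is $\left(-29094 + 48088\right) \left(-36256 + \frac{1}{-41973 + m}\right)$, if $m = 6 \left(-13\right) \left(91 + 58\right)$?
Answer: $- \frac{36908007257074}{53595} \approx -6.8865 \cdot 10^{8}$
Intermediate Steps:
$m = -11622$ ($m = \left(-78\right) 149 = -11622$)
$\left(-29094 + 48088\right) \left(-36256 + \frac{1}{-41973 + m}\right) = \left(-29094 + 48088\right) \left(-36256 + \frac{1}{-41973 - 11622}\right) = 18994 \left(-36256 + \frac{1}{-53595}\right) = 18994 \left(-36256 - \frac{1}{53595}\right) = 18994 \left(- \frac{1943140321}{53595}\right) = - \frac{36908007257074}{53595}$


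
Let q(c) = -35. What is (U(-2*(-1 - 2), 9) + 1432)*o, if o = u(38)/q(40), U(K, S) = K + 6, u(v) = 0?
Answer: 0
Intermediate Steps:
U(K, S) = 6 + K
o = 0 (o = 0/(-35) = 0*(-1/35) = 0)
(U(-2*(-1 - 2), 9) + 1432)*o = ((6 - 2*(-1 - 2)) + 1432)*0 = ((6 - 2*(-3)) + 1432)*0 = ((6 + 6) + 1432)*0 = (12 + 1432)*0 = 1444*0 = 0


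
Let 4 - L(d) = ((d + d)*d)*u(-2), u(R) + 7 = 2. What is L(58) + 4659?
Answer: 38303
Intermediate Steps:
u(R) = -5 (u(R) = -7 + 2 = -5)
L(d) = 4 + 10*d² (L(d) = 4 - (d + d)*d*(-5) = 4 - (2*d)*d*(-5) = 4 - 2*d²*(-5) = 4 - (-10)*d² = 4 + 10*d²)
L(58) + 4659 = (4 + 10*58²) + 4659 = (4 + 10*3364) + 4659 = (4 + 33640) + 4659 = 33644 + 4659 = 38303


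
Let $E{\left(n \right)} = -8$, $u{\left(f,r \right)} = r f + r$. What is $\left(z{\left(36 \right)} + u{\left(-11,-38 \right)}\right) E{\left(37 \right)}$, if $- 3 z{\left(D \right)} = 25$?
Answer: $- \frac{8920}{3} \approx -2973.3$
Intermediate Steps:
$u{\left(f,r \right)} = r + f r$ ($u{\left(f,r \right)} = f r + r = r + f r$)
$z{\left(D \right)} = - \frac{25}{3}$ ($z{\left(D \right)} = \left(- \frac{1}{3}\right) 25 = - \frac{25}{3}$)
$\left(z{\left(36 \right)} + u{\left(-11,-38 \right)}\right) E{\left(37 \right)} = \left(- \frac{25}{3} - 38 \left(1 - 11\right)\right) \left(-8\right) = \left(- \frac{25}{3} - -380\right) \left(-8\right) = \left(- \frac{25}{3} + 380\right) \left(-8\right) = \frac{1115}{3} \left(-8\right) = - \frac{8920}{3}$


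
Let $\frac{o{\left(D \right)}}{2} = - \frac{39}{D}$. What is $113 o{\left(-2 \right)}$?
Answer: $4407$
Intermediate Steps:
$o{\left(D \right)} = - \frac{78}{D}$ ($o{\left(D \right)} = 2 \left(- \frac{39}{D}\right) = - \frac{78}{D}$)
$113 o{\left(-2 \right)} = 113 \left(- \frac{78}{-2}\right) = 113 \left(\left(-78\right) \left(- \frac{1}{2}\right)\right) = 113 \cdot 39 = 4407$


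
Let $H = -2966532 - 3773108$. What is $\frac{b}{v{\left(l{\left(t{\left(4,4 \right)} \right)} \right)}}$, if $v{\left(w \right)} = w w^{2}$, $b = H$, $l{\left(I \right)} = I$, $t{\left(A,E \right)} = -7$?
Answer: $\frac{6739640}{343} \approx 19649.0$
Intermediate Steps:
$H = -6739640$ ($H = -2966532 - 3773108 = -6739640$)
$b = -6739640$
$v{\left(w \right)} = w^{3}$
$\frac{b}{v{\left(l{\left(t{\left(4,4 \right)} \right)} \right)}} = - \frac{6739640}{\left(-7\right)^{3}} = - \frac{6739640}{-343} = \left(-6739640\right) \left(- \frac{1}{343}\right) = \frac{6739640}{343}$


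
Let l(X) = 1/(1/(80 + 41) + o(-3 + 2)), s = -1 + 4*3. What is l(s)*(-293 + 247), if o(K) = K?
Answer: 2783/60 ≈ 46.383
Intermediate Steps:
s = 11 (s = -1 + 12 = 11)
l(X) = -121/120 (l(X) = 1/(1/(80 + 41) + (-3 + 2)) = 1/(1/121 - 1) = 1/(-120/121) = -121/120)
l(s)*(-293 + 247) = -121*(-293 + 247)/120 = -121/120*(-46) = 2783/60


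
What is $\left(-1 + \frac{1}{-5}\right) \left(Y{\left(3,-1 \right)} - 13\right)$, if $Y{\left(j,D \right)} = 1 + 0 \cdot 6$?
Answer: $\frac{72}{5} \approx 14.4$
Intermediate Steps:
$Y{\left(j,D \right)} = 1$ ($Y{\left(j,D \right)} = 1 + 0 = 1$)
$\left(-1 + \frac{1}{-5}\right) \left(Y{\left(3,-1 \right)} - 13\right) = \left(-1 + \frac{1}{-5}\right) \left(1 - 13\right) = \left(-1 - \frac{1}{5}\right) \left(1 - 13\right) = \left(- \frac{6}{5}\right) \left(-12\right) = \frac{72}{5}$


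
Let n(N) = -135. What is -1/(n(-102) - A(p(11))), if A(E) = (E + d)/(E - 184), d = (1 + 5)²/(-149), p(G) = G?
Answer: 25777/3478292 ≈ 0.0074108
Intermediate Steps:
d = -36/149 (d = 6²*(-1/149) = 36*(-1/149) = -36/149 ≈ -0.24161)
A(E) = (-36/149 + E)/(-184 + E) (A(E) = (E - 36/149)/(E - 184) = (-36/149 + E)/(-184 + E))
-1/(n(-102) - A(p(11))) = -1/(-135 - (-36/149 + 11)/(-184 + 11)) = -1/(-135 - 1603/((-173)*149)) = -1/(-135 - (-1)*1603/(173*149)) = -1/(-135 - 1*(-1603/25777)) = -1/(-135 + 1603/25777) = -1/(-3478292/25777) = -1*(-25777/3478292) = 25777/3478292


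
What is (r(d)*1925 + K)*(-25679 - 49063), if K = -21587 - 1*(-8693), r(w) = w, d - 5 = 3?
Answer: -187303452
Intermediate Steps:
d = 8 (d = 5 + 3 = 8)
K = -12894 (K = -21587 + 8693 = -12894)
(r(d)*1925 + K)*(-25679 - 49063) = (8*1925 - 12894)*(-25679 - 49063) = (15400 - 12894)*(-74742) = 2506*(-74742) = -187303452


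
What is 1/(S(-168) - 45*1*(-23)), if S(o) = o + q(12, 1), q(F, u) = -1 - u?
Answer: 1/865 ≈ 0.0011561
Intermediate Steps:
S(o) = -2 + o (S(o) = o + (-1 - 1*1) = o + (-1 - 1) = o - 2 = -2 + o)
1/(S(-168) - 45*1*(-23)) = 1/((-2 - 168) - 45*1*(-23)) = 1/(-170 - 45*(-23)) = 1/(-170 + 1035) = 1/865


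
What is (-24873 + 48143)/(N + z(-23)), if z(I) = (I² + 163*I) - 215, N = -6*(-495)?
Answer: -4654/93 ≈ -50.043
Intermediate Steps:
N = 2970
z(I) = -215 + I² + 163*I
(-24873 + 48143)/(N + z(-23)) = (-24873 + 48143)/(2970 + (-215 + (-23)² + 163*(-23))) = 23270/(2970 + (-215 + 529 - 3749)) = 23270/(2970 - 3435) = 23270/(-465) = 23270*(-1/465) = -4654/93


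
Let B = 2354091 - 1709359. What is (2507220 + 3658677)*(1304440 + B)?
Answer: 12018393787284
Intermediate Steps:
B = 644732
(2507220 + 3658677)*(1304440 + B) = (2507220 + 3658677)*(1304440 + 644732) = 6165897*1949172 = 12018393787284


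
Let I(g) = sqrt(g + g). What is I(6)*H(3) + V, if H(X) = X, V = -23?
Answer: -23 + 6*sqrt(3) ≈ -12.608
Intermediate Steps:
I(g) = sqrt(2)*sqrt(g) (I(g) = sqrt(2*g) = sqrt(2)*sqrt(g))
I(6)*H(3) + V = (sqrt(2)*sqrt(6))*3 - 23 = (2*sqrt(3))*3 - 23 = 6*sqrt(3) - 23 = -23 + 6*sqrt(3)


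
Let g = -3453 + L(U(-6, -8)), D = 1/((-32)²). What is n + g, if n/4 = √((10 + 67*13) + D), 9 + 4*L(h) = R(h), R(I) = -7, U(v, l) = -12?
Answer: -3457 + √902145/8 ≈ -3338.3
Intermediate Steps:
D = 1/1024 ≈ 0.00097656
L(h) = -4 (L(h) = -9/4 + (¼)*(-7) = -9/4 - 7/4 = -4)
n = √902145/8 (n = 4*√((10 + 67*13) + 1/1024) = 4*√((10 + 871) + 1/1024) = 4*√(881 + 1/1024) = 4*√(902145/1024) = 4*(√902145/32) = √902145/8 ≈ 118.73)
g = -3457 (g = -3453 - 4 = -3457)
n + g = √902145/8 - 3457 = -3457 + √902145/8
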